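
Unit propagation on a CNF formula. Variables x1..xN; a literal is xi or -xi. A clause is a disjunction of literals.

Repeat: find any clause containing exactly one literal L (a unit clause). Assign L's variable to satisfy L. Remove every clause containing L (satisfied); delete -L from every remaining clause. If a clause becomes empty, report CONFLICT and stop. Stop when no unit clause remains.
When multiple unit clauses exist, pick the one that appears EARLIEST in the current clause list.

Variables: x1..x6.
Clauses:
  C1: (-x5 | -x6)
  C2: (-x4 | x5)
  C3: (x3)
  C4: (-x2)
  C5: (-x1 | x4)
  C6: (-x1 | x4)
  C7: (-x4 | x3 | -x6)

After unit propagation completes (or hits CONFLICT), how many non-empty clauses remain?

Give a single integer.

Answer: 4

Derivation:
unit clause [3] forces x3=T; simplify:
  satisfied 2 clause(s); 5 remain; assigned so far: [3]
unit clause [-2] forces x2=F; simplify:
  satisfied 1 clause(s); 4 remain; assigned so far: [2, 3]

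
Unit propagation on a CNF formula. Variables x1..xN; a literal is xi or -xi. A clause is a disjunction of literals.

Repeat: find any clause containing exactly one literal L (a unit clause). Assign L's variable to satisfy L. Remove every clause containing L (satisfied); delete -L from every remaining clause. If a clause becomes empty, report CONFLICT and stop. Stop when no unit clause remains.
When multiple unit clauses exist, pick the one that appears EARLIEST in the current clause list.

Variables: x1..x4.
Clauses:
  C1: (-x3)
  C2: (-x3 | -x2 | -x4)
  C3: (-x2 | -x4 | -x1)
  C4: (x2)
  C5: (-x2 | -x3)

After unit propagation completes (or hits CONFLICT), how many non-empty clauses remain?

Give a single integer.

Answer: 1

Derivation:
unit clause [-3] forces x3=F; simplify:
  satisfied 3 clause(s); 2 remain; assigned so far: [3]
unit clause [2] forces x2=T; simplify:
  drop -2 from [-2, -4, -1] -> [-4, -1]
  satisfied 1 clause(s); 1 remain; assigned so far: [2, 3]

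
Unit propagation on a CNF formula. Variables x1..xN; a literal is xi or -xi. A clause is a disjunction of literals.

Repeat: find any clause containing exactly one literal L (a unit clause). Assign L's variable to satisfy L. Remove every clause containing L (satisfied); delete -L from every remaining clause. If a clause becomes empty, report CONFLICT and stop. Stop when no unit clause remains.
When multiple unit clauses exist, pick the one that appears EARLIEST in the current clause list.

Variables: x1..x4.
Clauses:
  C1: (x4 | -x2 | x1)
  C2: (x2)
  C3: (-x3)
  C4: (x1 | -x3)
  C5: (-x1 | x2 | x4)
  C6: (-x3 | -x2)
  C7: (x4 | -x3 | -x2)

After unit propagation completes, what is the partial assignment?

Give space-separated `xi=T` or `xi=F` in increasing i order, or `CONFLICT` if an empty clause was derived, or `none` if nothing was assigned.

Answer: x2=T x3=F

Derivation:
unit clause [2] forces x2=T; simplify:
  drop -2 from [4, -2, 1] -> [4, 1]
  drop -2 from [-3, -2] -> [-3]
  drop -2 from [4, -3, -2] -> [4, -3]
  satisfied 2 clause(s); 5 remain; assigned so far: [2]
unit clause [-3] forces x3=F; simplify:
  satisfied 4 clause(s); 1 remain; assigned so far: [2, 3]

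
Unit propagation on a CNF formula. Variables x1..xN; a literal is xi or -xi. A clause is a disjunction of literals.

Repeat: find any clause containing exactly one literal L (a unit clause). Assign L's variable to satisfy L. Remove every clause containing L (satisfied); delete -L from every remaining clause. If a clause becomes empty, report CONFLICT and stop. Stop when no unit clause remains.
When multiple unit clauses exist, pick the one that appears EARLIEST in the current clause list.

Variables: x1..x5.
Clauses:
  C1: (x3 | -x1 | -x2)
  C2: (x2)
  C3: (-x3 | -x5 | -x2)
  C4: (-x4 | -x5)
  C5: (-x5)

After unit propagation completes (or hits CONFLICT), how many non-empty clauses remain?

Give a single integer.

Answer: 1

Derivation:
unit clause [2] forces x2=T; simplify:
  drop -2 from [3, -1, -2] -> [3, -1]
  drop -2 from [-3, -5, -2] -> [-3, -5]
  satisfied 1 clause(s); 4 remain; assigned so far: [2]
unit clause [-5] forces x5=F; simplify:
  satisfied 3 clause(s); 1 remain; assigned so far: [2, 5]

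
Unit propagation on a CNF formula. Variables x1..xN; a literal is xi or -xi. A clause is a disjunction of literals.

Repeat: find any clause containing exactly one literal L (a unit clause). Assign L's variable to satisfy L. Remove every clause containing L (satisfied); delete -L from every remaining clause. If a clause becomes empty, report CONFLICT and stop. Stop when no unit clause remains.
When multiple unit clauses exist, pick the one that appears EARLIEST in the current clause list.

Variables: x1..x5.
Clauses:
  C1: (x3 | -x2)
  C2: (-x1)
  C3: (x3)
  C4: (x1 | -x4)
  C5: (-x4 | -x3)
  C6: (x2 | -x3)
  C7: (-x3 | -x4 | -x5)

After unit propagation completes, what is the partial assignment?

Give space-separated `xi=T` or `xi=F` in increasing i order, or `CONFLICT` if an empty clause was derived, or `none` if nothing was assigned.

Answer: x1=F x2=T x3=T x4=F

Derivation:
unit clause [-1] forces x1=F; simplify:
  drop 1 from [1, -4] -> [-4]
  satisfied 1 clause(s); 6 remain; assigned so far: [1]
unit clause [3] forces x3=T; simplify:
  drop -3 from [-4, -3] -> [-4]
  drop -3 from [2, -3] -> [2]
  drop -3 from [-3, -4, -5] -> [-4, -5]
  satisfied 2 clause(s); 4 remain; assigned so far: [1, 3]
unit clause [-4] forces x4=F; simplify:
  satisfied 3 clause(s); 1 remain; assigned so far: [1, 3, 4]
unit clause [2] forces x2=T; simplify:
  satisfied 1 clause(s); 0 remain; assigned so far: [1, 2, 3, 4]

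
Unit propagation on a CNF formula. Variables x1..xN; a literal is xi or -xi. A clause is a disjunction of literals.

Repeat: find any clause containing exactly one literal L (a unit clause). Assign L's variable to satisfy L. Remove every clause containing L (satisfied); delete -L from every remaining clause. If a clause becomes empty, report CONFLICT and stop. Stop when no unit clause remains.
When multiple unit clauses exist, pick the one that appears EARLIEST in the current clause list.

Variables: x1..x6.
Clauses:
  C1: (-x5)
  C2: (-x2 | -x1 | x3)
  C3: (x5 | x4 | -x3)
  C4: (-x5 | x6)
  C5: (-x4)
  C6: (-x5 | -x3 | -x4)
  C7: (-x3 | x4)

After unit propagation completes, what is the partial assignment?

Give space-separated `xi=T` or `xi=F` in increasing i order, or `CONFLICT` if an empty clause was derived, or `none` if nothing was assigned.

unit clause [-5] forces x5=F; simplify:
  drop 5 from [5, 4, -3] -> [4, -3]
  satisfied 3 clause(s); 4 remain; assigned so far: [5]
unit clause [-4] forces x4=F; simplify:
  drop 4 from [4, -3] -> [-3]
  drop 4 from [-3, 4] -> [-3]
  satisfied 1 clause(s); 3 remain; assigned so far: [4, 5]
unit clause [-3] forces x3=F; simplify:
  drop 3 from [-2, -1, 3] -> [-2, -1]
  satisfied 2 clause(s); 1 remain; assigned so far: [3, 4, 5]

Answer: x3=F x4=F x5=F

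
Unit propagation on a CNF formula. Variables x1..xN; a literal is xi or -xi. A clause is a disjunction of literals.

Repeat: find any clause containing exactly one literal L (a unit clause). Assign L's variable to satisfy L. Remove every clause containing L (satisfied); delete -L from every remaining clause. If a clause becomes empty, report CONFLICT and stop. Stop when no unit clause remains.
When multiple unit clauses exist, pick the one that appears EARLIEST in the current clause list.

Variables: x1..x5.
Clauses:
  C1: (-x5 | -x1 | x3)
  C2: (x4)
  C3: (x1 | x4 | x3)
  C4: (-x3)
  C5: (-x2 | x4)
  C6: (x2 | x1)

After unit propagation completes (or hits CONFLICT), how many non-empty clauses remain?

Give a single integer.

unit clause [4] forces x4=T; simplify:
  satisfied 3 clause(s); 3 remain; assigned so far: [4]
unit clause [-3] forces x3=F; simplify:
  drop 3 from [-5, -1, 3] -> [-5, -1]
  satisfied 1 clause(s); 2 remain; assigned so far: [3, 4]

Answer: 2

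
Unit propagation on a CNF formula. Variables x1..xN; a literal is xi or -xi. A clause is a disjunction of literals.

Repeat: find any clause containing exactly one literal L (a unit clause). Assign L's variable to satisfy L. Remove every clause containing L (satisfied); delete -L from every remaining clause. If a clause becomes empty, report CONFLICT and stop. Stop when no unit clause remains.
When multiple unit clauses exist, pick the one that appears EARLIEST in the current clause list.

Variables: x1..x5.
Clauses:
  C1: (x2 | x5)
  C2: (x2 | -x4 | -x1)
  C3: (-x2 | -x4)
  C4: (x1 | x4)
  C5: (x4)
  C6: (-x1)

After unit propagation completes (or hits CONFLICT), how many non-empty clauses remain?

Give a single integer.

Answer: 0

Derivation:
unit clause [4] forces x4=T; simplify:
  drop -4 from [2, -4, -1] -> [2, -1]
  drop -4 from [-2, -4] -> [-2]
  satisfied 2 clause(s); 4 remain; assigned so far: [4]
unit clause [-2] forces x2=F; simplify:
  drop 2 from [2, 5] -> [5]
  drop 2 from [2, -1] -> [-1]
  satisfied 1 clause(s); 3 remain; assigned so far: [2, 4]
unit clause [5] forces x5=T; simplify:
  satisfied 1 clause(s); 2 remain; assigned so far: [2, 4, 5]
unit clause [-1] forces x1=F; simplify:
  satisfied 2 clause(s); 0 remain; assigned so far: [1, 2, 4, 5]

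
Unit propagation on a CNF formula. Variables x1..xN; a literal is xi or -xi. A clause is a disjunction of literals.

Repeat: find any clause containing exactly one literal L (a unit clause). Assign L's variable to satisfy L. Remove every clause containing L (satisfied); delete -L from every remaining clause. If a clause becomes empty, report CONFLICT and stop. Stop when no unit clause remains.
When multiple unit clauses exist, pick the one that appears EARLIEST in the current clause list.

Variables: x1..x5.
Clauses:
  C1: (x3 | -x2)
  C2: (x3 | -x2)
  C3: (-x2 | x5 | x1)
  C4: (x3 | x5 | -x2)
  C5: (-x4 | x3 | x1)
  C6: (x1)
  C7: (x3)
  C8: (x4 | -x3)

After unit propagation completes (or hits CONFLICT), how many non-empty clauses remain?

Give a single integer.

Answer: 0

Derivation:
unit clause [1] forces x1=T; simplify:
  satisfied 3 clause(s); 5 remain; assigned so far: [1]
unit clause [3] forces x3=T; simplify:
  drop -3 from [4, -3] -> [4]
  satisfied 4 clause(s); 1 remain; assigned so far: [1, 3]
unit clause [4] forces x4=T; simplify:
  satisfied 1 clause(s); 0 remain; assigned so far: [1, 3, 4]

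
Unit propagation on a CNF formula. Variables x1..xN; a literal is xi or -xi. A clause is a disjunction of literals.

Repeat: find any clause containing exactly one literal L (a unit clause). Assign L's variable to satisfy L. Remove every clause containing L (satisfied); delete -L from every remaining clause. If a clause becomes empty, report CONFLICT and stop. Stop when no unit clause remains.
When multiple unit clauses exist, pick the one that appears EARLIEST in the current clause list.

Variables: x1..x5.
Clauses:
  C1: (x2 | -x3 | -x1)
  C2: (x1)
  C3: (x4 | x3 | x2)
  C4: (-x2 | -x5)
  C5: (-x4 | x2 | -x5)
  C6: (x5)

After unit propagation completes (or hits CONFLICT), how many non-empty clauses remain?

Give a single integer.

unit clause [1] forces x1=T; simplify:
  drop -1 from [2, -3, -1] -> [2, -3]
  satisfied 1 clause(s); 5 remain; assigned so far: [1]
unit clause [5] forces x5=T; simplify:
  drop -5 from [-2, -5] -> [-2]
  drop -5 from [-4, 2, -5] -> [-4, 2]
  satisfied 1 clause(s); 4 remain; assigned so far: [1, 5]
unit clause [-2] forces x2=F; simplify:
  drop 2 from [2, -3] -> [-3]
  drop 2 from [4, 3, 2] -> [4, 3]
  drop 2 from [-4, 2] -> [-4]
  satisfied 1 clause(s); 3 remain; assigned so far: [1, 2, 5]
unit clause [-3] forces x3=F; simplify:
  drop 3 from [4, 3] -> [4]
  satisfied 1 clause(s); 2 remain; assigned so far: [1, 2, 3, 5]
unit clause [4] forces x4=T; simplify:
  drop -4 from [-4] -> [] (empty!)
  satisfied 1 clause(s); 1 remain; assigned so far: [1, 2, 3, 4, 5]
CONFLICT (empty clause)

Answer: 0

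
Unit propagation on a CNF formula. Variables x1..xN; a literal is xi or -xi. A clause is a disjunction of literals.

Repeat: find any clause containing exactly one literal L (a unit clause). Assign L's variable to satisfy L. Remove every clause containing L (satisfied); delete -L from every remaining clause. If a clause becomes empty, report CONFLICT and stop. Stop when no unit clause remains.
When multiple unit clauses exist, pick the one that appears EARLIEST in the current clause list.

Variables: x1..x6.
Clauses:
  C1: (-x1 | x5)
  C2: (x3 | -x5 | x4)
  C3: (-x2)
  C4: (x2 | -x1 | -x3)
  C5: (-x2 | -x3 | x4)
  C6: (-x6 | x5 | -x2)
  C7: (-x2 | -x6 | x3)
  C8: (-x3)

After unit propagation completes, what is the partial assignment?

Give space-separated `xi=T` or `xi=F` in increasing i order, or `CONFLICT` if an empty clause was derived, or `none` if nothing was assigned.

unit clause [-2] forces x2=F; simplify:
  drop 2 from [2, -1, -3] -> [-1, -3]
  satisfied 4 clause(s); 4 remain; assigned so far: [2]
unit clause [-3] forces x3=F; simplify:
  drop 3 from [3, -5, 4] -> [-5, 4]
  satisfied 2 clause(s); 2 remain; assigned so far: [2, 3]

Answer: x2=F x3=F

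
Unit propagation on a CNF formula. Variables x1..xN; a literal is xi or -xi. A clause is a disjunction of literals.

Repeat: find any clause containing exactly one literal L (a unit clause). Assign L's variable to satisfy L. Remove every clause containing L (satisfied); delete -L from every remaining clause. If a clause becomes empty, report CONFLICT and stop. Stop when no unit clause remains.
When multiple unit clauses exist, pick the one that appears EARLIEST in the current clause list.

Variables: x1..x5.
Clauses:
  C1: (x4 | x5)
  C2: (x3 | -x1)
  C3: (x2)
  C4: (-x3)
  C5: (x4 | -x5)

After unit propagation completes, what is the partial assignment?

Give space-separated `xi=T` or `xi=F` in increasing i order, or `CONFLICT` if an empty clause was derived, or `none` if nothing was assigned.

unit clause [2] forces x2=T; simplify:
  satisfied 1 clause(s); 4 remain; assigned so far: [2]
unit clause [-3] forces x3=F; simplify:
  drop 3 from [3, -1] -> [-1]
  satisfied 1 clause(s); 3 remain; assigned so far: [2, 3]
unit clause [-1] forces x1=F; simplify:
  satisfied 1 clause(s); 2 remain; assigned so far: [1, 2, 3]

Answer: x1=F x2=T x3=F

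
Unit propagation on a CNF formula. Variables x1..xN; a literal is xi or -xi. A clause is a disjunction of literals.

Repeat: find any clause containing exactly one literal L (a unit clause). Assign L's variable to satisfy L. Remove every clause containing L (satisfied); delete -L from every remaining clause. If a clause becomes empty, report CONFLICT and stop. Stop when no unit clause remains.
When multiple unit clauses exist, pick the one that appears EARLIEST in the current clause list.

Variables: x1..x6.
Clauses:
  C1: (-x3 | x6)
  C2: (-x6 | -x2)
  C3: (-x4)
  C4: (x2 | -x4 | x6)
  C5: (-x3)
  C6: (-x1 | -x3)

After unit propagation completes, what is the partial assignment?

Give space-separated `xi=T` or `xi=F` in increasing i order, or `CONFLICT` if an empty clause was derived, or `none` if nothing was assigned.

unit clause [-4] forces x4=F; simplify:
  satisfied 2 clause(s); 4 remain; assigned so far: [4]
unit clause [-3] forces x3=F; simplify:
  satisfied 3 clause(s); 1 remain; assigned so far: [3, 4]

Answer: x3=F x4=F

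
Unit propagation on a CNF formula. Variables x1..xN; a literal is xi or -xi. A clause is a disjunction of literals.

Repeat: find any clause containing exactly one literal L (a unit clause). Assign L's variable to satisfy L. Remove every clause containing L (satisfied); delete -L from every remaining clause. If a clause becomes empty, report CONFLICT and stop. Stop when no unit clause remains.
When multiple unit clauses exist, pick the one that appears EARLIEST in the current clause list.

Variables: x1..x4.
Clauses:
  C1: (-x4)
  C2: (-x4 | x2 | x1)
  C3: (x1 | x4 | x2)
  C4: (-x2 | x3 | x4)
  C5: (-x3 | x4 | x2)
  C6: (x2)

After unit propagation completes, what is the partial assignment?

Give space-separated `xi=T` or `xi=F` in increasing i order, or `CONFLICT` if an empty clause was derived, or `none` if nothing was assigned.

Answer: x2=T x3=T x4=F

Derivation:
unit clause [-4] forces x4=F; simplify:
  drop 4 from [1, 4, 2] -> [1, 2]
  drop 4 from [-2, 3, 4] -> [-2, 3]
  drop 4 from [-3, 4, 2] -> [-3, 2]
  satisfied 2 clause(s); 4 remain; assigned so far: [4]
unit clause [2] forces x2=T; simplify:
  drop -2 from [-2, 3] -> [3]
  satisfied 3 clause(s); 1 remain; assigned so far: [2, 4]
unit clause [3] forces x3=T; simplify:
  satisfied 1 clause(s); 0 remain; assigned so far: [2, 3, 4]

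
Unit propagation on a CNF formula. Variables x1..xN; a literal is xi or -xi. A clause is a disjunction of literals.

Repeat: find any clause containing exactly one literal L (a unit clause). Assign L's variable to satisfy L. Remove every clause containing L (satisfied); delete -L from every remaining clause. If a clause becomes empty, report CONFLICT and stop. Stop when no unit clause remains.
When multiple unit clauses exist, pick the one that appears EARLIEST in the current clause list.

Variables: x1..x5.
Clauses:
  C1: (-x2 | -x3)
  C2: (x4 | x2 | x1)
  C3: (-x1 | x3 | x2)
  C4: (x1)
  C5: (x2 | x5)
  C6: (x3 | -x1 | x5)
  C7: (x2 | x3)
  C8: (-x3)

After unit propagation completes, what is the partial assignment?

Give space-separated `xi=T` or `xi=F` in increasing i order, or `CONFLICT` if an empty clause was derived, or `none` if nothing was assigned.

unit clause [1] forces x1=T; simplify:
  drop -1 from [-1, 3, 2] -> [3, 2]
  drop -1 from [3, -1, 5] -> [3, 5]
  satisfied 2 clause(s); 6 remain; assigned so far: [1]
unit clause [-3] forces x3=F; simplify:
  drop 3 from [3, 2] -> [2]
  drop 3 from [3, 5] -> [5]
  drop 3 from [2, 3] -> [2]
  satisfied 2 clause(s); 4 remain; assigned so far: [1, 3]
unit clause [2] forces x2=T; simplify:
  satisfied 3 clause(s); 1 remain; assigned so far: [1, 2, 3]
unit clause [5] forces x5=T; simplify:
  satisfied 1 clause(s); 0 remain; assigned so far: [1, 2, 3, 5]

Answer: x1=T x2=T x3=F x5=T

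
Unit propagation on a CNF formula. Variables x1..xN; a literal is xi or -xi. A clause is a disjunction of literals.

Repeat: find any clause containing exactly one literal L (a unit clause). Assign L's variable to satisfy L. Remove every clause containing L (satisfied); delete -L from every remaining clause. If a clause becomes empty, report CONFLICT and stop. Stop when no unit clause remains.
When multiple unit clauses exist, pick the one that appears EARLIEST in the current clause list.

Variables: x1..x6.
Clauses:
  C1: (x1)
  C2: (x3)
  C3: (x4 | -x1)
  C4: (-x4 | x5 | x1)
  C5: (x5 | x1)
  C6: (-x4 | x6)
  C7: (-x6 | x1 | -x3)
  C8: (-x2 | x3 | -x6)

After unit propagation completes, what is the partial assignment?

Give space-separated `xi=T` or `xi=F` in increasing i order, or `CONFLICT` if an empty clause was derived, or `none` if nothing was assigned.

Answer: x1=T x3=T x4=T x6=T

Derivation:
unit clause [1] forces x1=T; simplify:
  drop -1 from [4, -1] -> [4]
  satisfied 4 clause(s); 4 remain; assigned so far: [1]
unit clause [3] forces x3=T; simplify:
  satisfied 2 clause(s); 2 remain; assigned so far: [1, 3]
unit clause [4] forces x4=T; simplify:
  drop -4 from [-4, 6] -> [6]
  satisfied 1 clause(s); 1 remain; assigned so far: [1, 3, 4]
unit clause [6] forces x6=T; simplify:
  satisfied 1 clause(s); 0 remain; assigned so far: [1, 3, 4, 6]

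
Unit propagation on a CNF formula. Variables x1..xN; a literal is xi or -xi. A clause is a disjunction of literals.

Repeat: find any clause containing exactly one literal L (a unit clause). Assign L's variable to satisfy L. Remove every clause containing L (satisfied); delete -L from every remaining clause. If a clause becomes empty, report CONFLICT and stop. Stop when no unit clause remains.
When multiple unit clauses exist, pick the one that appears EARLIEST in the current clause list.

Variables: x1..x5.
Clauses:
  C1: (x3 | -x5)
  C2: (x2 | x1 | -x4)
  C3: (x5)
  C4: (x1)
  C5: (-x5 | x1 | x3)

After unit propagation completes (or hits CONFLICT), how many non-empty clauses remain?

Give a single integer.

Answer: 0

Derivation:
unit clause [5] forces x5=T; simplify:
  drop -5 from [3, -5] -> [3]
  drop -5 from [-5, 1, 3] -> [1, 3]
  satisfied 1 clause(s); 4 remain; assigned so far: [5]
unit clause [3] forces x3=T; simplify:
  satisfied 2 clause(s); 2 remain; assigned so far: [3, 5]
unit clause [1] forces x1=T; simplify:
  satisfied 2 clause(s); 0 remain; assigned so far: [1, 3, 5]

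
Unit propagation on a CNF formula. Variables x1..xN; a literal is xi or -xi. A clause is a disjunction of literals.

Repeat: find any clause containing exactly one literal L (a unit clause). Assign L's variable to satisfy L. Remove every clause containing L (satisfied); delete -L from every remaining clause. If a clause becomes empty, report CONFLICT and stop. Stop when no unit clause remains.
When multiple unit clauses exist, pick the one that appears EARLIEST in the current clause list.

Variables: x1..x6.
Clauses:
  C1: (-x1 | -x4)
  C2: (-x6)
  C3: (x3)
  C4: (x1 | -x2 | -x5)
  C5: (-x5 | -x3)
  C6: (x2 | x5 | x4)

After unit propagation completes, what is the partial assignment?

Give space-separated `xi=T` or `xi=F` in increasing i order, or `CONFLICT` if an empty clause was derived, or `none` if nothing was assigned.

Answer: x3=T x5=F x6=F

Derivation:
unit clause [-6] forces x6=F; simplify:
  satisfied 1 clause(s); 5 remain; assigned so far: [6]
unit clause [3] forces x3=T; simplify:
  drop -3 from [-5, -3] -> [-5]
  satisfied 1 clause(s); 4 remain; assigned so far: [3, 6]
unit clause [-5] forces x5=F; simplify:
  drop 5 from [2, 5, 4] -> [2, 4]
  satisfied 2 clause(s); 2 remain; assigned so far: [3, 5, 6]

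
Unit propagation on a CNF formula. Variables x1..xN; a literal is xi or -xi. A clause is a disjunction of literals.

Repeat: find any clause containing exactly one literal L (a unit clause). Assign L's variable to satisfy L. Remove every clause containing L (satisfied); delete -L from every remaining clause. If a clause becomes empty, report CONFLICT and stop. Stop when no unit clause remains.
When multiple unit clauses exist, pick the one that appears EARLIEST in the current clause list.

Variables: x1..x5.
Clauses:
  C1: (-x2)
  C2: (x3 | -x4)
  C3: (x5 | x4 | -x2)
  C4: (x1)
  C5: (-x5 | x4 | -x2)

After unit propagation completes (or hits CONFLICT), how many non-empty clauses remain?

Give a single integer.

unit clause [-2] forces x2=F; simplify:
  satisfied 3 clause(s); 2 remain; assigned so far: [2]
unit clause [1] forces x1=T; simplify:
  satisfied 1 clause(s); 1 remain; assigned so far: [1, 2]

Answer: 1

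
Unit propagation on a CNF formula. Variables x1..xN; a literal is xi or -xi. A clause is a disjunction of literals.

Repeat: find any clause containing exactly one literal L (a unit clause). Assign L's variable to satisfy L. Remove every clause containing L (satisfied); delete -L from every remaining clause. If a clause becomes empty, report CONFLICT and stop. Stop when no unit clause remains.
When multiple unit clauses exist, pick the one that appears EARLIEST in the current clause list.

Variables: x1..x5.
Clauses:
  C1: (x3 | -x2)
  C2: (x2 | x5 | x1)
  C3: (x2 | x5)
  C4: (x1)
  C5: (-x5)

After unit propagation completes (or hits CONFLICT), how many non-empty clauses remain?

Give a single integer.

unit clause [1] forces x1=T; simplify:
  satisfied 2 clause(s); 3 remain; assigned so far: [1]
unit clause [-5] forces x5=F; simplify:
  drop 5 from [2, 5] -> [2]
  satisfied 1 clause(s); 2 remain; assigned so far: [1, 5]
unit clause [2] forces x2=T; simplify:
  drop -2 from [3, -2] -> [3]
  satisfied 1 clause(s); 1 remain; assigned so far: [1, 2, 5]
unit clause [3] forces x3=T; simplify:
  satisfied 1 clause(s); 0 remain; assigned so far: [1, 2, 3, 5]

Answer: 0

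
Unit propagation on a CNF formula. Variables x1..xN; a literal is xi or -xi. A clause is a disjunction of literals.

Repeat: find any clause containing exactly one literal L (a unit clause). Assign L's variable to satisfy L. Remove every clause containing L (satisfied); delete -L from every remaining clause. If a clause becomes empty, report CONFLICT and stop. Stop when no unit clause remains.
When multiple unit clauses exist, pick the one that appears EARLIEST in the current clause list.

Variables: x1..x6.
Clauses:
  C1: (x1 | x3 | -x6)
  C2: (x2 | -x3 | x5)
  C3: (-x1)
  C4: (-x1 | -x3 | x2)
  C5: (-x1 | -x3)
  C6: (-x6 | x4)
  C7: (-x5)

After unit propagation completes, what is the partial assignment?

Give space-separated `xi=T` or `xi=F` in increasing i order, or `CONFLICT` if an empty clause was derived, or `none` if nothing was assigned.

unit clause [-1] forces x1=F; simplify:
  drop 1 from [1, 3, -6] -> [3, -6]
  satisfied 3 clause(s); 4 remain; assigned so far: [1]
unit clause [-5] forces x5=F; simplify:
  drop 5 from [2, -3, 5] -> [2, -3]
  satisfied 1 clause(s); 3 remain; assigned so far: [1, 5]

Answer: x1=F x5=F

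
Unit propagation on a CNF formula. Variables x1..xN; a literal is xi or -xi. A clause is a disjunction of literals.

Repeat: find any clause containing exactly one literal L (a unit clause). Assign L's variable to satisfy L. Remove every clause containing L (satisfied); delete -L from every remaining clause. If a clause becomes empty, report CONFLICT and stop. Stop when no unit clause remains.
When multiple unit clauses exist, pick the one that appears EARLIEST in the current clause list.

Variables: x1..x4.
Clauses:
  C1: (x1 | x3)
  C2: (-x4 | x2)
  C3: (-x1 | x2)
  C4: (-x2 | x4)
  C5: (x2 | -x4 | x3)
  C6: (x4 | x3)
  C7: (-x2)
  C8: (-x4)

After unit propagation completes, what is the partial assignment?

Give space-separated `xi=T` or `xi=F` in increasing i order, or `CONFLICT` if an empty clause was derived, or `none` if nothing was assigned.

unit clause [-2] forces x2=F; simplify:
  drop 2 from [-4, 2] -> [-4]
  drop 2 from [-1, 2] -> [-1]
  drop 2 from [2, -4, 3] -> [-4, 3]
  satisfied 2 clause(s); 6 remain; assigned so far: [2]
unit clause [-4] forces x4=F; simplify:
  drop 4 from [4, 3] -> [3]
  satisfied 3 clause(s); 3 remain; assigned so far: [2, 4]
unit clause [-1] forces x1=F; simplify:
  drop 1 from [1, 3] -> [3]
  satisfied 1 clause(s); 2 remain; assigned so far: [1, 2, 4]
unit clause [3] forces x3=T; simplify:
  satisfied 2 clause(s); 0 remain; assigned so far: [1, 2, 3, 4]

Answer: x1=F x2=F x3=T x4=F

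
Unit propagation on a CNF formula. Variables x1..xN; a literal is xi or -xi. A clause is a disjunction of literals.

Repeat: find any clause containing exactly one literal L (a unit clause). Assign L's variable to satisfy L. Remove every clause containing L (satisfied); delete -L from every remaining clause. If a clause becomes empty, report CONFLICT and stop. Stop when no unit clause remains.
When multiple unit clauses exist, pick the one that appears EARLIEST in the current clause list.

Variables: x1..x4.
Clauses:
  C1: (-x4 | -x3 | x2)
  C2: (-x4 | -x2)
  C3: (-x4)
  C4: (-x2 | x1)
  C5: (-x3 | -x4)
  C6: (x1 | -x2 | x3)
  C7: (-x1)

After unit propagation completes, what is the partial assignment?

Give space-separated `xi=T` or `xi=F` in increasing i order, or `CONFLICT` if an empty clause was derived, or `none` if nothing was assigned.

Answer: x1=F x2=F x4=F

Derivation:
unit clause [-4] forces x4=F; simplify:
  satisfied 4 clause(s); 3 remain; assigned so far: [4]
unit clause [-1] forces x1=F; simplify:
  drop 1 from [-2, 1] -> [-2]
  drop 1 from [1, -2, 3] -> [-2, 3]
  satisfied 1 clause(s); 2 remain; assigned so far: [1, 4]
unit clause [-2] forces x2=F; simplify:
  satisfied 2 clause(s); 0 remain; assigned so far: [1, 2, 4]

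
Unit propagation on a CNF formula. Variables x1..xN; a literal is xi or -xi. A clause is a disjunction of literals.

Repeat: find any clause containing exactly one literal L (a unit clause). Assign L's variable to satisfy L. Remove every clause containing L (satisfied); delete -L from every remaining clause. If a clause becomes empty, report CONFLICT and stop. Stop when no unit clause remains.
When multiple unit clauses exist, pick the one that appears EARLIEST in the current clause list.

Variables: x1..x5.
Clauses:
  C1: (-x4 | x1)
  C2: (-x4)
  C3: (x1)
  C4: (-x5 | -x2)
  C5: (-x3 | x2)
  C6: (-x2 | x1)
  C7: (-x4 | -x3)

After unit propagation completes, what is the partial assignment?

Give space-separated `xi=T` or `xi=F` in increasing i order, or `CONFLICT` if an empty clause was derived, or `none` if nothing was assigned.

Answer: x1=T x4=F

Derivation:
unit clause [-4] forces x4=F; simplify:
  satisfied 3 clause(s); 4 remain; assigned so far: [4]
unit clause [1] forces x1=T; simplify:
  satisfied 2 clause(s); 2 remain; assigned so far: [1, 4]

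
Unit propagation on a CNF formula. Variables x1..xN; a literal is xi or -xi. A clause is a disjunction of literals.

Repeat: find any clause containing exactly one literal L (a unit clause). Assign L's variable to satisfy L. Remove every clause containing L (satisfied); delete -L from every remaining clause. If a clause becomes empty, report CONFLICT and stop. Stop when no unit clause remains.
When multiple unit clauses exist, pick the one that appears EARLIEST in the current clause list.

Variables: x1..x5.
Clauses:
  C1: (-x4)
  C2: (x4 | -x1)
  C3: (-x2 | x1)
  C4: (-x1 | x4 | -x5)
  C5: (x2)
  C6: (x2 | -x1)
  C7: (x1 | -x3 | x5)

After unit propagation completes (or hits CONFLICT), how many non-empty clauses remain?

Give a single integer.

unit clause [-4] forces x4=F; simplify:
  drop 4 from [4, -1] -> [-1]
  drop 4 from [-1, 4, -5] -> [-1, -5]
  satisfied 1 clause(s); 6 remain; assigned so far: [4]
unit clause [-1] forces x1=F; simplify:
  drop 1 from [-2, 1] -> [-2]
  drop 1 from [1, -3, 5] -> [-3, 5]
  satisfied 3 clause(s); 3 remain; assigned so far: [1, 4]
unit clause [-2] forces x2=F; simplify:
  drop 2 from [2] -> [] (empty!)
  satisfied 1 clause(s); 2 remain; assigned so far: [1, 2, 4]
CONFLICT (empty clause)

Answer: 1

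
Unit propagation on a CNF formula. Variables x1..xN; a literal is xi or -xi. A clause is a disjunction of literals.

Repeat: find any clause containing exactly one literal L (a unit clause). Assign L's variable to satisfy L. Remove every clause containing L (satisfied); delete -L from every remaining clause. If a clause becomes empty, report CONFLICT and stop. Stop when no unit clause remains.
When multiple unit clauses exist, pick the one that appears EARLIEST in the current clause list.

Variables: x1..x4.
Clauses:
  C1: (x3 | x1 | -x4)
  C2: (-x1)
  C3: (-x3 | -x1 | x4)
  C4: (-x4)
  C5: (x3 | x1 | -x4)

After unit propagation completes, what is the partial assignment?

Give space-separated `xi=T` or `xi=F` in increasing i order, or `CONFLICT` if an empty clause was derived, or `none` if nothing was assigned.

Answer: x1=F x4=F

Derivation:
unit clause [-1] forces x1=F; simplify:
  drop 1 from [3, 1, -4] -> [3, -4]
  drop 1 from [3, 1, -4] -> [3, -4]
  satisfied 2 clause(s); 3 remain; assigned so far: [1]
unit clause [-4] forces x4=F; simplify:
  satisfied 3 clause(s); 0 remain; assigned so far: [1, 4]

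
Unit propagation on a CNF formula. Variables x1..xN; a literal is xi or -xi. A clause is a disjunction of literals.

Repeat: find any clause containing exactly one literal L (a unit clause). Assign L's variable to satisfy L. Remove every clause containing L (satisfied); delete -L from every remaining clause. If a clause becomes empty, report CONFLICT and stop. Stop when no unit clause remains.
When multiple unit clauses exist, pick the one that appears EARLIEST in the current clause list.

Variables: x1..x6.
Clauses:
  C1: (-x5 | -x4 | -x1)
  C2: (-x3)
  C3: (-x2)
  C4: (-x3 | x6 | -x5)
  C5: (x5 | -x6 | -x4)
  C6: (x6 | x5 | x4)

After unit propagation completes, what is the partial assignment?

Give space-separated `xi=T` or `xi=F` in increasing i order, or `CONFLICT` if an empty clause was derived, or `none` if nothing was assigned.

Answer: x2=F x3=F

Derivation:
unit clause [-3] forces x3=F; simplify:
  satisfied 2 clause(s); 4 remain; assigned so far: [3]
unit clause [-2] forces x2=F; simplify:
  satisfied 1 clause(s); 3 remain; assigned so far: [2, 3]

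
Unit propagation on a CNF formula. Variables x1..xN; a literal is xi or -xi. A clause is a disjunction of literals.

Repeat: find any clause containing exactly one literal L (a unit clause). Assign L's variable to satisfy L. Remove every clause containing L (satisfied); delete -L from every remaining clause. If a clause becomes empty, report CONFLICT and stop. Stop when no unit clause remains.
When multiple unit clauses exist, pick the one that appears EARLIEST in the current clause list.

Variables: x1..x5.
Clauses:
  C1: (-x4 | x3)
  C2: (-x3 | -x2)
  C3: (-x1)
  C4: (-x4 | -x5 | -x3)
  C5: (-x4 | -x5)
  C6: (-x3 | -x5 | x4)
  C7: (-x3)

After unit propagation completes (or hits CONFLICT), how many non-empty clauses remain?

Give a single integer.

Answer: 0

Derivation:
unit clause [-1] forces x1=F; simplify:
  satisfied 1 clause(s); 6 remain; assigned so far: [1]
unit clause [-3] forces x3=F; simplify:
  drop 3 from [-4, 3] -> [-4]
  satisfied 4 clause(s); 2 remain; assigned so far: [1, 3]
unit clause [-4] forces x4=F; simplify:
  satisfied 2 clause(s); 0 remain; assigned so far: [1, 3, 4]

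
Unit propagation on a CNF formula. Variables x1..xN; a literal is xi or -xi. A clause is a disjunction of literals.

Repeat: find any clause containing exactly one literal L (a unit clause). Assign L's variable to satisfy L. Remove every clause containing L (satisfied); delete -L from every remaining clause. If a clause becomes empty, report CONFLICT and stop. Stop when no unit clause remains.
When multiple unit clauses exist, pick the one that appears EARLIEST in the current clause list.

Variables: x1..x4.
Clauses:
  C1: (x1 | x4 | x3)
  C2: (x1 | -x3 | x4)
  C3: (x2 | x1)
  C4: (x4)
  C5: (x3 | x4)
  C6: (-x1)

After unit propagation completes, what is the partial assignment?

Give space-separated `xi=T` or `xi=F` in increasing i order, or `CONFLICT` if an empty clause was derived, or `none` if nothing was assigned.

Answer: x1=F x2=T x4=T

Derivation:
unit clause [4] forces x4=T; simplify:
  satisfied 4 clause(s); 2 remain; assigned so far: [4]
unit clause [-1] forces x1=F; simplify:
  drop 1 from [2, 1] -> [2]
  satisfied 1 clause(s); 1 remain; assigned so far: [1, 4]
unit clause [2] forces x2=T; simplify:
  satisfied 1 clause(s); 0 remain; assigned so far: [1, 2, 4]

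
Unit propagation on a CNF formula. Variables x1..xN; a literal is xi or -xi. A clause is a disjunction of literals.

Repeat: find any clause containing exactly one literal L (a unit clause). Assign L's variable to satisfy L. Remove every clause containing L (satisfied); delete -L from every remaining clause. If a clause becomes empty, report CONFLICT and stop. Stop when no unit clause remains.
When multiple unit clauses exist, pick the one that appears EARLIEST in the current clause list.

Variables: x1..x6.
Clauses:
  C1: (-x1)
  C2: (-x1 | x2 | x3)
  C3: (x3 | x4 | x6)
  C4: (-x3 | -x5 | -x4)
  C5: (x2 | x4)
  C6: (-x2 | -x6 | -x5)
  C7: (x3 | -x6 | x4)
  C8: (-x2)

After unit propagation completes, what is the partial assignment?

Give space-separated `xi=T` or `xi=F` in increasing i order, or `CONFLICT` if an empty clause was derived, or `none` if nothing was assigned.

Answer: x1=F x2=F x4=T

Derivation:
unit clause [-1] forces x1=F; simplify:
  satisfied 2 clause(s); 6 remain; assigned so far: [1]
unit clause [-2] forces x2=F; simplify:
  drop 2 from [2, 4] -> [4]
  satisfied 2 clause(s); 4 remain; assigned so far: [1, 2]
unit clause [4] forces x4=T; simplify:
  drop -4 from [-3, -5, -4] -> [-3, -5]
  satisfied 3 clause(s); 1 remain; assigned so far: [1, 2, 4]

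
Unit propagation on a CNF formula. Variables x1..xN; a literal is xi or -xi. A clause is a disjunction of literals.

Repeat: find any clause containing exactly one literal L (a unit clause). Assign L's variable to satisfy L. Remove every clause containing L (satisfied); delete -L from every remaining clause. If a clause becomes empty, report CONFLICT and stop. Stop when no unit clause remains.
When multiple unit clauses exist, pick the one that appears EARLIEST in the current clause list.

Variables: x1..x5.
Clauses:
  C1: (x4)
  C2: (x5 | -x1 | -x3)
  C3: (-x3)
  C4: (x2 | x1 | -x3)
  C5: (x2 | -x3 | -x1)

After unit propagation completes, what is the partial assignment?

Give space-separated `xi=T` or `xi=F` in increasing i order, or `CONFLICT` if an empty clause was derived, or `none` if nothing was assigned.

Answer: x3=F x4=T

Derivation:
unit clause [4] forces x4=T; simplify:
  satisfied 1 clause(s); 4 remain; assigned so far: [4]
unit clause [-3] forces x3=F; simplify:
  satisfied 4 clause(s); 0 remain; assigned so far: [3, 4]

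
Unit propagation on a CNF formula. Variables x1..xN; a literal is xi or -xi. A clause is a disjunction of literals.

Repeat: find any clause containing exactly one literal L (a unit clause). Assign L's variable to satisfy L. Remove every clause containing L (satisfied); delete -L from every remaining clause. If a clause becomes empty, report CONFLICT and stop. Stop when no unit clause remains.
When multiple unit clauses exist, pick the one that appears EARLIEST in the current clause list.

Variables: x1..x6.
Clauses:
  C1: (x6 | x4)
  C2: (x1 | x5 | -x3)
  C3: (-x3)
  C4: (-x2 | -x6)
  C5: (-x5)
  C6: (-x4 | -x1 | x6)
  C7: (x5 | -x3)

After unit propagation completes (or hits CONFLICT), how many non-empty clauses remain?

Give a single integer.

Answer: 3

Derivation:
unit clause [-3] forces x3=F; simplify:
  satisfied 3 clause(s); 4 remain; assigned so far: [3]
unit clause [-5] forces x5=F; simplify:
  satisfied 1 clause(s); 3 remain; assigned so far: [3, 5]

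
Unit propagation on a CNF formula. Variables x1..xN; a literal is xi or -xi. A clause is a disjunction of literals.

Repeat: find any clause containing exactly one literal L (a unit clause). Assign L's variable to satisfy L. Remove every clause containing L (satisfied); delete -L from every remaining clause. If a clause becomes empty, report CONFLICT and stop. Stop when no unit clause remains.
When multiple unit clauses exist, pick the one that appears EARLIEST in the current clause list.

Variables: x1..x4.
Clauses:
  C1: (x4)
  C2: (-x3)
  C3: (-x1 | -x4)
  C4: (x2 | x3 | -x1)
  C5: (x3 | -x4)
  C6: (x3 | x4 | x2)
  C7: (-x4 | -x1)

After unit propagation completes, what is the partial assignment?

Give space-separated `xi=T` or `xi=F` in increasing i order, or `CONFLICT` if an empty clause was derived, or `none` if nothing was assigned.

Answer: CONFLICT

Derivation:
unit clause [4] forces x4=T; simplify:
  drop -4 from [-1, -4] -> [-1]
  drop -4 from [3, -4] -> [3]
  drop -4 from [-4, -1] -> [-1]
  satisfied 2 clause(s); 5 remain; assigned so far: [4]
unit clause [-3] forces x3=F; simplify:
  drop 3 from [2, 3, -1] -> [2, -1]
  drop 3 from [3] -> [] (empty!)
  satisfied 1 clause(s); 4 remain; assigned so far: [3, 4]
CONFLICT (empty clause)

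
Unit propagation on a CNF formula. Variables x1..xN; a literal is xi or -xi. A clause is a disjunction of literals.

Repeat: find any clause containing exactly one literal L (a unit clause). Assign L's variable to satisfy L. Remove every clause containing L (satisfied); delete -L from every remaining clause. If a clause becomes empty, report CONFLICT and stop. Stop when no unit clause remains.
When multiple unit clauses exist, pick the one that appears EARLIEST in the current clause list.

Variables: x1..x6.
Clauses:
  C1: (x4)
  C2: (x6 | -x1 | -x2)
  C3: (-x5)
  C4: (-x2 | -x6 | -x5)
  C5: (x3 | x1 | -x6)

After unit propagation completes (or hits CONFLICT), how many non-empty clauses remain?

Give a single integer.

Answer: 2

Derivation:
unit clause [4] forces x4=T; simplify:
  satisfied 1 clause(s); 4 remain; assigned so far: [4]
unit clause [-5] forces x5=F; simplify:
  satisfied 2 clause(s); 2 remain; assigned so far: [4, 5]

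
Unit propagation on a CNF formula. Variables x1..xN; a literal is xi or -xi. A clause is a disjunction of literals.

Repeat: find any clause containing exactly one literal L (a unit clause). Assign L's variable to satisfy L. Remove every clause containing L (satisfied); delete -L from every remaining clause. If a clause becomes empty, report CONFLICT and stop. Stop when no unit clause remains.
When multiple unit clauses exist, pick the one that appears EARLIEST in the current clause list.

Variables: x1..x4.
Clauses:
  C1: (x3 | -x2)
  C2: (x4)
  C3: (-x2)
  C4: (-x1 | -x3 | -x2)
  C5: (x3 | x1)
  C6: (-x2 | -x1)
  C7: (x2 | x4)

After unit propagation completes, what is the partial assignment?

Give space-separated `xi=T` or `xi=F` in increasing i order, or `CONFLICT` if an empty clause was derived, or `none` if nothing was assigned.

Answer: x2=F x4=T

Derivation:
unit clause [4] forces x4=T; simplify:
  satisfied 2 clause(s); 5 remain; assigned so far: [4]
unit clause [-2] forces x2=F; simplify:
  satisfied 4 clause(s); 1 remain; assigned so far: [2, 4]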